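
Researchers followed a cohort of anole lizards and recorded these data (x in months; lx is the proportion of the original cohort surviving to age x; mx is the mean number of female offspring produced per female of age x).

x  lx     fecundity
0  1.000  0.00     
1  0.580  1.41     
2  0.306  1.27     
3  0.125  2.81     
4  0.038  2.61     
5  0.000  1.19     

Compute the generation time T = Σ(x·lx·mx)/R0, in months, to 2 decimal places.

1.84

lx·mx: 0, 0.8178, 0.38862, 0.35125, 0.09918, 0 → R0 = 1.65685
x·lx·mx: 0, 0.8178, 0.77724, 1.05375, 0.39672, 0 → Σ = 3.04551
T = 3.04551 / 1.65685 = 1.838133… → 1.84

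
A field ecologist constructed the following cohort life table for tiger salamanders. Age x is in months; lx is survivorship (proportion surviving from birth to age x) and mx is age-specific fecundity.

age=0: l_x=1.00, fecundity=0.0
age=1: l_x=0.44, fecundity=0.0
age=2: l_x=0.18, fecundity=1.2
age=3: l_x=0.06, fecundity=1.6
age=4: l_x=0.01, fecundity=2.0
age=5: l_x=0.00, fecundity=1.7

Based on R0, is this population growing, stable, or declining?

declining

R0 = Σ lx·mx = 0 + 0 + 0.216 + 0.096 + 0.02 + 0 = 0.332
R0 < 1, so the population is declining.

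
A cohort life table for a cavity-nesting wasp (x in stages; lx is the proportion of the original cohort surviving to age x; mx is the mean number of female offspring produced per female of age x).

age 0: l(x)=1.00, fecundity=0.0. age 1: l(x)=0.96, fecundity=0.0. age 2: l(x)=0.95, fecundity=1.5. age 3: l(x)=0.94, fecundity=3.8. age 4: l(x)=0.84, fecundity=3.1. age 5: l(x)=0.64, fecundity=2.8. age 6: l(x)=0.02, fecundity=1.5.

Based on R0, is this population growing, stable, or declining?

R0 = Σ lx·mx = 0 + 0 + 1.425 + 3.572 + 2.604 + 1.792 + 0.03 = 9.423
R0 > 1, so the population is growing.

growing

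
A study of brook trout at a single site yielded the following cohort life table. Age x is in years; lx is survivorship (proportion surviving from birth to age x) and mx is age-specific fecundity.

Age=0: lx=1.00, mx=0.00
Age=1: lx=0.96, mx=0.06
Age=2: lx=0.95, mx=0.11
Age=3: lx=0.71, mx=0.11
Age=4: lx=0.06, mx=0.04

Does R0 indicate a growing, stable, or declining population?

declining

R0 = Σ lx·mx = 0 + 0.0576 + 0.1045 + 0.0781 + 0.0024 = 0.2426
R0 < 1, so the population is declining.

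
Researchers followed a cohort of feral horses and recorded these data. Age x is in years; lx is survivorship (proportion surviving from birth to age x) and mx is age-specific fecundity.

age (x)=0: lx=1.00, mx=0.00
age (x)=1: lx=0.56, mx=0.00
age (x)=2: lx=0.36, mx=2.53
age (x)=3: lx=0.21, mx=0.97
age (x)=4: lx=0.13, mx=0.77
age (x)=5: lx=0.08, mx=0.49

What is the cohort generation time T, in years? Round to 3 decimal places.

lx·mx: 0, 0, 0.9108, 0.2037, 0.1001, 0.0392 → R0 = 1.2538
x·lx·mx: 0, 0, 1.8216, 0.6111, 0.4004, 0.196 → Σ = 3.0291
T = 3.0291 / 1.2538 = 2.415936… → 2.416

2.416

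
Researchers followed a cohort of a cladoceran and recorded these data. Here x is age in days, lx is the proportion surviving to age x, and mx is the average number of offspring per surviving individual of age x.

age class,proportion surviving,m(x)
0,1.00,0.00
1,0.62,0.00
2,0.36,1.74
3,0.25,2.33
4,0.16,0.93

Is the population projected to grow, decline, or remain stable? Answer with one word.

R0 = Σ lx·mx = 0 + 0 + 0.6264 + 0.5825 + 0.1488 = 1.3577
R0 > 1, so the population is growing.

growing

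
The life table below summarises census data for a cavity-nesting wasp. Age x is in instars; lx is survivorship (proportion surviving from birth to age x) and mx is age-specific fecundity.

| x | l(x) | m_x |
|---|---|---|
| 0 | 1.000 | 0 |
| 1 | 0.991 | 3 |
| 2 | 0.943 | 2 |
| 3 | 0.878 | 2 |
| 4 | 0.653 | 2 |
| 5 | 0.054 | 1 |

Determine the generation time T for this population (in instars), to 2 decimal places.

lx·mx: 0, 2.973, 1.886, 1.756, 1.306, 0.054 → R0 = 7.975
x·lx·mx: 0, 2.973, 3.772, 5.268, 5.224, 0.27 → Σ = 17.507
T = 17.507 / 7.975 = 2.195235… → 2.20

2.20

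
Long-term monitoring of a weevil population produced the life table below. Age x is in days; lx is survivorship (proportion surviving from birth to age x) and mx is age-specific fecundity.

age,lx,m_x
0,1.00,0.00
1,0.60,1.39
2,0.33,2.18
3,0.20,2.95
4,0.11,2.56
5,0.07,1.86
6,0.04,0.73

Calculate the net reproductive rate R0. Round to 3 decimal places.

lx·mx by age: 0, 0.834, 0.7194, 0.59, 0.2816, 0.1302, 0.0292
R0 = Σ lx·mx = 2.5844 → 2.584

2.584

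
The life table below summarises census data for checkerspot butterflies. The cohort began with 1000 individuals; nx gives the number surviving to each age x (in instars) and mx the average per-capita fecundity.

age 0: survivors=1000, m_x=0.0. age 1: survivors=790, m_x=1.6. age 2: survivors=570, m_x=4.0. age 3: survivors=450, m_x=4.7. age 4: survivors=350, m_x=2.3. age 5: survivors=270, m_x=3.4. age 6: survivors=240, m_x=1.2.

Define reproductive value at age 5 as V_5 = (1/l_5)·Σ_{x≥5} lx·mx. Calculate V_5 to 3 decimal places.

4.467

lx = nx/n0 = nx/1000: 1, 0.79, 0.57, 0.45, 0.35, 0.27, 0.24
lx·mx for x ≥ 5: 0.918, 0.288 → sum = 1.206
V_5 = 1.206 / l_5 = 1.206 / 0.27 = 4.466667… → 4.467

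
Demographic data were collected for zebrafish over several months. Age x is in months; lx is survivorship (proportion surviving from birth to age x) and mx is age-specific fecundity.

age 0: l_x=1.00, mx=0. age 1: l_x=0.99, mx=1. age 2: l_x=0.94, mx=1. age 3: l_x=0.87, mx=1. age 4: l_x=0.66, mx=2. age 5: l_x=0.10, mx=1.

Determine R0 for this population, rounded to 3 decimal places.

4.220

lx·mx by age: 0, 0.99, 0.94, 0.87, 1.32, 0.1
R0 = Σ lx·mx = 4.22 → 4.220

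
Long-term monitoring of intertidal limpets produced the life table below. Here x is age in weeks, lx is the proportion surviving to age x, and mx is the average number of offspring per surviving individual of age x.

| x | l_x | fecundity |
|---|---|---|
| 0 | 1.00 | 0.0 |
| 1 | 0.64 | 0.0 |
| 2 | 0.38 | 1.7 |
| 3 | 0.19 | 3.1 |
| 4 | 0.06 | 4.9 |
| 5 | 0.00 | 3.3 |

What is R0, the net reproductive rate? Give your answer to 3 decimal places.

1.529

lx·mx by age: 0, 0, 0.646, 0.589, 0.294, 0
R0 = Σ lx·mx = 1.529 → 1.529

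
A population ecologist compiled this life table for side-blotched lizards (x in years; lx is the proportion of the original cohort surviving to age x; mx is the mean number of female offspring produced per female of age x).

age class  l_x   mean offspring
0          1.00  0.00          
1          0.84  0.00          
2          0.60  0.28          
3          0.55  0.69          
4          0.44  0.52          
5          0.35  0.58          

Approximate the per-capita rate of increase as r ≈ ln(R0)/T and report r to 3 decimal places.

R0 = Σ lx·mx = 0 + 0 + 0.168 + 0.3795 + 0.2288 + 0.203 = 0.9793
Σ x·lx·mx = 3.4047; T = 3.4047/0.9793 = 3.47667…
r ≈ ln(R0)/T = ln(0.9793)/3.47667… = -0.00602… → -0.006

-0.006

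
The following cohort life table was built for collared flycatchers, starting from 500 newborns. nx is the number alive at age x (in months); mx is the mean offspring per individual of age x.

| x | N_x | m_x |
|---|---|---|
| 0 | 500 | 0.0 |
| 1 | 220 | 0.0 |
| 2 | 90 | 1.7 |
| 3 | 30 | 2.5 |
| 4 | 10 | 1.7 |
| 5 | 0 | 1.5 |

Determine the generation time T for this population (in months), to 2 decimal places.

2.44

lx = nx/n0 = nx/500: 1, 0.44, 0.18, 0.06, 0.02, 0
lx·mx: 0, 0, 0.306, 0.15, 0.034, 0 → R0 = 0.49
x·lx·mx: 0, 0, 0.612, 0.45, 0.136, 0 → Σ = 1.198
T = 1.198 / 0.49 = 2.444898… → 2.44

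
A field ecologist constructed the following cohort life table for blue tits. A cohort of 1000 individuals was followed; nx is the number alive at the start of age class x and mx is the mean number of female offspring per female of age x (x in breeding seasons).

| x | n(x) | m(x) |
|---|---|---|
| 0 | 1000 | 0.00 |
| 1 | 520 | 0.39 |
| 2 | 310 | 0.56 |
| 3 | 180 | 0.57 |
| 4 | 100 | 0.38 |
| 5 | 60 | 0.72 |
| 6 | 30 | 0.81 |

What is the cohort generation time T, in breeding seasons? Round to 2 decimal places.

lx = nx/n0 = nx/1000: 1, 0.52, 0.31, 0.18, 0.1, 0.06, 0.03
lx·mx: 0, 0.2028, 0.1736, 0.1026, 0.038, 0.0432, 0.0243 → R0 = 0.5845
x·lx·mx: 0, 0.2028, 0.3472, 0.3078, 0.152, 0.216, 0.1458 → Σ = 1.3716
T = 1.3716 / 0.5845 = 2.346621… → 2.35

2.35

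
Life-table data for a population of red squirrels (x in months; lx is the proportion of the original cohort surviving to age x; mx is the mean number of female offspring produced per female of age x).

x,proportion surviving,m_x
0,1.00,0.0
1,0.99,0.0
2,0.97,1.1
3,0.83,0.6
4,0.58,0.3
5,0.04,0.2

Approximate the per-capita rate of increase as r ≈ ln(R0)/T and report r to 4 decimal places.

0.2233

R0 = Σ lx·mx = 0 + 0 + 1.067 + 0.498 + 0.174 + 0.008 = 1.747
Σ x·lx·mx = 4.364; T = 4.364/1.747 = 2.498…
r ≈ ln(R0)/T = ln(1.747)/2.498… = 0.223339… → 0.2233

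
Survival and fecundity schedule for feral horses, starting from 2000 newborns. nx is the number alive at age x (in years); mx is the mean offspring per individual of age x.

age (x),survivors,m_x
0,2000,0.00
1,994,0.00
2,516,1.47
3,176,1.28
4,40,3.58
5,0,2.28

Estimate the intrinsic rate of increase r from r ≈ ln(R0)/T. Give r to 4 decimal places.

lx = nx/n0 = nx/2000: 1, 0.497, 0.258, 0.088, 0.02, 0
R0 = Σ lx·mx = 0 + 0 + 0.37926 + 0.11264 + 0.0716 + 0 = 0.5635
Σ x·lx·mx = 1.38284; T = 1.38284/0.5635 = 2.45402…
r ≈ ln(R0)/T = ln(0.5635)/2.45402… = -0.233734… → -0.2337

-0.2337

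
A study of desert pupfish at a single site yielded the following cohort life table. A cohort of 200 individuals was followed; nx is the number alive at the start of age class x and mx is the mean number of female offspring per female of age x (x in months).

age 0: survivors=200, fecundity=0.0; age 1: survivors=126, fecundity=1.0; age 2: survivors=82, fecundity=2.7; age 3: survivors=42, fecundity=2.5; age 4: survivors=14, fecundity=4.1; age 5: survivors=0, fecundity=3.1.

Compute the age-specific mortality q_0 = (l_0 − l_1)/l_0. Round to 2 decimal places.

lx = nx/n0 = nx/200: 1, 0.63, 0.41, 0.21, 0.07, 0
q_0 = (l_0 − l_1) / l_0 = (1 − 0.63) / 1
     = 0.37 / 1 = 0.37 → 0.37

0.37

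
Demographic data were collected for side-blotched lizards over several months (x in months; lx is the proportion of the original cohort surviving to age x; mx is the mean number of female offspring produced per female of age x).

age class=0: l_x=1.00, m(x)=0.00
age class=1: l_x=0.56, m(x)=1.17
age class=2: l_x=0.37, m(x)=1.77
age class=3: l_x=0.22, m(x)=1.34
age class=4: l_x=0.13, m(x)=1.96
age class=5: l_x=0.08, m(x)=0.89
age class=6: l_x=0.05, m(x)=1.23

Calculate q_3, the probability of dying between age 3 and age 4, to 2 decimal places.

0.41

q_3 = (l_3 − l_4) / l_3 = (0.22 − 0.13) / 0.22
     = 0.09 / 0.22 = 0.409091… → 0.41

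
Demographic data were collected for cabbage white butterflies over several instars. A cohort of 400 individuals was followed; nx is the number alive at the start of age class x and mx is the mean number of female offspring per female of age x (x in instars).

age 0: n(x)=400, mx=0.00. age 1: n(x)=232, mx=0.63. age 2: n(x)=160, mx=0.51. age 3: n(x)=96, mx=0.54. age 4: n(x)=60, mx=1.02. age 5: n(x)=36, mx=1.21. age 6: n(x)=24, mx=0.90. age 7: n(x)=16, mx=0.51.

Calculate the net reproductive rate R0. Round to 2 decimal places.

1.04

lx = nx/n0 = nx/400: 1, 0.58, 0.4, 0.24, 0.15, 0.09, 0.06, 0.04
lx·mx by age: 0, 0.3654, 0.204, 0.1296, 0.153, 0.1089, 0.054, 0.0204
R0 = Σ lx·mx = 1.0353 → 1.04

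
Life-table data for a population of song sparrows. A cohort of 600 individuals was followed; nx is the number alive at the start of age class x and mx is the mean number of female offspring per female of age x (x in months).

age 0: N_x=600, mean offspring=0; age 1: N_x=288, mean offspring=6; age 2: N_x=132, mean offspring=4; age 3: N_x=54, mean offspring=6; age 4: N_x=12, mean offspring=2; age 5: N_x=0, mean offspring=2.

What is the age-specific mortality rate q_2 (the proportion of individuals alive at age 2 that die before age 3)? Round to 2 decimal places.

0.59

lx = nx/n0 = nx/600: 1, 0.48, 0.22, 0.09, 0.02, 0
q_2 = (l_2 − l_3) / l_2 = (0.22 − 0.09) / 0.22
     = 0.13 / 0.22 = 0.590909… → 0.59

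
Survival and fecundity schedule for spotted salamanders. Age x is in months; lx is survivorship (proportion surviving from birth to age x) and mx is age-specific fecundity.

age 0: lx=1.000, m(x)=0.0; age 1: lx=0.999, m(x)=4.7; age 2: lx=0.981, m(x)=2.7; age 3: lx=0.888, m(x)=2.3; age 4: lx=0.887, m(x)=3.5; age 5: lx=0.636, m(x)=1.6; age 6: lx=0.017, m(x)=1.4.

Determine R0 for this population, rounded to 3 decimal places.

13.532

lx·mx by age: 0, 4.6953, 2.6487, 2.0424, 3.1045, 1.0176, 0.0238
R0 = Σ lx·mx = 13.5323 → 13.532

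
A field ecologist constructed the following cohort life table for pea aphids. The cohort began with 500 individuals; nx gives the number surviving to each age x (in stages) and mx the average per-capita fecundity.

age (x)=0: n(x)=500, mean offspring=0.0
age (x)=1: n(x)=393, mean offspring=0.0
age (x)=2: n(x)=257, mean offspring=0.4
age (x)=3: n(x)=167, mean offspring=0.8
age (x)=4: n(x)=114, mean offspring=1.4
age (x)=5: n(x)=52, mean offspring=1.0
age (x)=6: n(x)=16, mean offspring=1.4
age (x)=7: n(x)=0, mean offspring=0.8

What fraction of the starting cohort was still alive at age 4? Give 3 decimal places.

0.228

l_4 = n_4/n_0 = 114/500 = 0.228 → 0.228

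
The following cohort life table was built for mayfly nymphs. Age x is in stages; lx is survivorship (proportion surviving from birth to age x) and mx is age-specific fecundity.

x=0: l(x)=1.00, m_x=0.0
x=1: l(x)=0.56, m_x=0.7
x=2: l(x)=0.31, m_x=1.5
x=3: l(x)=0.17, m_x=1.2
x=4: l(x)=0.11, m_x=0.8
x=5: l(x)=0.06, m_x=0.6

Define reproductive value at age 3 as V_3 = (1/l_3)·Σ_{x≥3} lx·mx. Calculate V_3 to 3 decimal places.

1.929

lx·mx for x ≥ 3: 0.204, 0.088, 0.036 → sum = 0.328
V_3 = 0.328 / l_3 = 0.328 / 0.17 = 1.929412… → 1.929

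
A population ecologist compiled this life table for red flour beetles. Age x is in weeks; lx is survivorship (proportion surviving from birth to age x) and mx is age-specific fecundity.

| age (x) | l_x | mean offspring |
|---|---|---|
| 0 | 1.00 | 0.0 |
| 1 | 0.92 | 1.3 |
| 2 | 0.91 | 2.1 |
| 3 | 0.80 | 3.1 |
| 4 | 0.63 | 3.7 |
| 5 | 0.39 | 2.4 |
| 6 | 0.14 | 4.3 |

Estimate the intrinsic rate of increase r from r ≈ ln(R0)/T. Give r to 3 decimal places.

R0 = Σ lx·mx = 0 + 1.196 + 1.911 + 2.48 + 2.331 + 0.936 + 0.602 = 9.456
Σ x·lx·mx = 30.074; T = 30.074/9.456 = 3.18041…
r ≈ ln(R0)/T = ln(9.456)/3.18041… = 0.7064… → 0.706

0.706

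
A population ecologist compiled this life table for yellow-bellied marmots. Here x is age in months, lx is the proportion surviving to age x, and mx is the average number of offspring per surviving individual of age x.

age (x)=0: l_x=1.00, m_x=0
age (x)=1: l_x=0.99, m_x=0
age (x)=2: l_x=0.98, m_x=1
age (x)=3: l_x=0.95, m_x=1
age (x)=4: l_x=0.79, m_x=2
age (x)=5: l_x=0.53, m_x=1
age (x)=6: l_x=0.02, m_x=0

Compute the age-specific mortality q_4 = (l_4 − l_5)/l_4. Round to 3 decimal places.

q_4 = (l_4 − l_5) / l_4 = (0.79 − 0.53) / 0.79
     = 0.26 / 0.79 = 0.329114… → 0.329

0.329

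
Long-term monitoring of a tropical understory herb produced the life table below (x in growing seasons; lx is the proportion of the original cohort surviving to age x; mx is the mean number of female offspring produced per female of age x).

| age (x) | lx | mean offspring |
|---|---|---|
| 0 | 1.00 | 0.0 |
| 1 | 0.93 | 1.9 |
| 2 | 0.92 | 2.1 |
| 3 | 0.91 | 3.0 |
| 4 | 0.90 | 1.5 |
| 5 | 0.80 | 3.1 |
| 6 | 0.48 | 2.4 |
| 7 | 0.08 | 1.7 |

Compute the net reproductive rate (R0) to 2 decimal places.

11.55

lx·mx by age: 0, 1.767, 1.932, 2.73, 1.35, 2.48, 1.152, 0.136
R0 = Σ lx·mx = 11.547 → 11.55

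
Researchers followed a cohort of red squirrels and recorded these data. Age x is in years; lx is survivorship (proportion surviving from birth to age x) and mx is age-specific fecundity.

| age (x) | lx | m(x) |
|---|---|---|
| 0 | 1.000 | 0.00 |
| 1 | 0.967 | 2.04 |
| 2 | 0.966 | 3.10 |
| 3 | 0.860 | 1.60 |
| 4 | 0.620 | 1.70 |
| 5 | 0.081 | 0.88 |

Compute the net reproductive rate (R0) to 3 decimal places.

lx·mx by age: 0, 1.97268, 2.9946, 1.376, 1.054, 0.07128
R0 = Σ lx·mx = 7.46856 → 7.469

7.469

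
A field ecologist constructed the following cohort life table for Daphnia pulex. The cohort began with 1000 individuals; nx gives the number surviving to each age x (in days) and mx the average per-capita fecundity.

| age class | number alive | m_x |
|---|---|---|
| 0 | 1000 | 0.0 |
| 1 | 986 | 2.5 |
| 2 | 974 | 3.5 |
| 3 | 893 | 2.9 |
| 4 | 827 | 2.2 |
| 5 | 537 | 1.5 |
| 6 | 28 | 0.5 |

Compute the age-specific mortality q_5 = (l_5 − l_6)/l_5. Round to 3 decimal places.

0.948

lx = nx/n0 = nx/1000: 1, 0.986, 0.974, 0.893, 0.827, 0.537, 0.028
q_5 = (l_5 − l_6) / l_5 = (0.537 − 0.028) / 0.537
     = 0.509 / 0.537 = 0.947858… → 0.948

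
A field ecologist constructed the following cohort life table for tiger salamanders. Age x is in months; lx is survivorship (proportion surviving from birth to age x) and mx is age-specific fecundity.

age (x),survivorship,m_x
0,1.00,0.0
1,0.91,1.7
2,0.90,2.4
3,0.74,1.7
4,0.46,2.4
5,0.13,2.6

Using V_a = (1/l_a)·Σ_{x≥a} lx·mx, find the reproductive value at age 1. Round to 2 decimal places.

7.04

lx·mx for x ≥ 1: 1.547, 2.16, 1.258, 1.104, 0.338 → sum = 6.407
V_1 = 6.407 / l_1 = 6.407 / 0.91 = 7.040659… → 7.04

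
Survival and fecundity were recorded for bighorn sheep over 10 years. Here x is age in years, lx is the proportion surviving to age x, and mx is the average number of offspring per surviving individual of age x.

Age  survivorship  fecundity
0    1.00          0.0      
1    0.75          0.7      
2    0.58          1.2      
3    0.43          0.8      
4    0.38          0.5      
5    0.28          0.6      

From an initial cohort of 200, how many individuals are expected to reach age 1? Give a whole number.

Expected survivors = N0 · l_1 = 200 × 0.75 = 150 → 150

150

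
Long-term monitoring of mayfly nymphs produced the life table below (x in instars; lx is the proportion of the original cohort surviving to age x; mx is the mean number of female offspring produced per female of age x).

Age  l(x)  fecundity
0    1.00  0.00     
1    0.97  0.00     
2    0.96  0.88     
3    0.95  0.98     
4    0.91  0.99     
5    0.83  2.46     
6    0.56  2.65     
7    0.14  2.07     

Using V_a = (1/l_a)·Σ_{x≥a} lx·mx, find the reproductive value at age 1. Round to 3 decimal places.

6.693

lx·mx for x ≥ 1: 0, 0.8448, 0.931, 0.9009, 2.0418, 1.484, 0.2898 → sum = 6.4923
V_1 = 6.4923 / l_1 = 6.4923 / 0.97 = 6.693093… → 6.693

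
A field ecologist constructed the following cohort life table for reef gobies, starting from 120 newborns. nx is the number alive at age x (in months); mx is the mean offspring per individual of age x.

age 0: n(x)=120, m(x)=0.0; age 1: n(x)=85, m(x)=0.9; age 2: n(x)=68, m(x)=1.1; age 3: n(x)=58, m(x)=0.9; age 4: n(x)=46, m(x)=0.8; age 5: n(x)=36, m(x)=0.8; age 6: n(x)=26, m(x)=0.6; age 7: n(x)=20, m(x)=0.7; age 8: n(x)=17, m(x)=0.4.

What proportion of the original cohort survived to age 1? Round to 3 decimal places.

0.708

l_1 = n_1/n_0 = 85/120 = 0.708333… → 0.708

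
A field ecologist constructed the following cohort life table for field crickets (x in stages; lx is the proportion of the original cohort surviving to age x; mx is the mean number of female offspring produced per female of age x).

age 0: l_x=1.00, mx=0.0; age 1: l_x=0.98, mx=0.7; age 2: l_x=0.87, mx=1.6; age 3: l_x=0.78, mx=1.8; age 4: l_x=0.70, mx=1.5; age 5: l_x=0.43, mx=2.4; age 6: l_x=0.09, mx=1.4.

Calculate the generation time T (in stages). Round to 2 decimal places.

3.13

lx·mx: 0, 0.686, 1.392, 1.404, 1.05, 1.032, 0.126 → R0 = 5.69
x·lx·mx: 0, 0.686, 2.784, 4.212, 4.2, 5.16, 0.756 → Σ = 17.798
T = 17.798 / 5.69 = 3.127944… → 3.13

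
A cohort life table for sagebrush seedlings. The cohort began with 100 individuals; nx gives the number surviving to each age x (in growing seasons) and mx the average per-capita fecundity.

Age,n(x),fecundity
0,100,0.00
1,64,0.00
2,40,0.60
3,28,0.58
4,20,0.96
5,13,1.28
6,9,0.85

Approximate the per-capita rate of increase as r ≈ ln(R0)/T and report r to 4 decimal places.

lx = nx/n0 = nx/100: 1, 0.64, 0.4, 0.28, 0.2, 0.13, 0.09
R0 = Σ lx·mx = 0 + 0 + 0.24 + 0.1624 + 0.192 + 0.1664 + 0.0765 = 0.8373
Σ x·lx·mx = 3.0262; T = 3.0262/0.8373 = 3.61424…
r ≈ ln(R0)/T = ln(0.8373)/3.61424… = -0.049132… → -0.0491

-0.0491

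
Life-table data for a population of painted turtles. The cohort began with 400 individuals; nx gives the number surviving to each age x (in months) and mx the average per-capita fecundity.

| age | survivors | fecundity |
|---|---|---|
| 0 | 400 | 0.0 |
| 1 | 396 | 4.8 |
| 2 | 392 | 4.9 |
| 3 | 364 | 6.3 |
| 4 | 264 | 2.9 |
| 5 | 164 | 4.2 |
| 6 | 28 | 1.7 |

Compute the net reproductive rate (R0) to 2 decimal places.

lx = nx/n0 = nx/400: 1, 0.99, 0.98, 0.91, 0.66, 0.41, 0.07
lx·mx by age: 0, 4.752, 4.802, 5.733, 1.914, 1.722, 0.119
R0 = Σ lx·mx = 19.042 → 19.04

19.04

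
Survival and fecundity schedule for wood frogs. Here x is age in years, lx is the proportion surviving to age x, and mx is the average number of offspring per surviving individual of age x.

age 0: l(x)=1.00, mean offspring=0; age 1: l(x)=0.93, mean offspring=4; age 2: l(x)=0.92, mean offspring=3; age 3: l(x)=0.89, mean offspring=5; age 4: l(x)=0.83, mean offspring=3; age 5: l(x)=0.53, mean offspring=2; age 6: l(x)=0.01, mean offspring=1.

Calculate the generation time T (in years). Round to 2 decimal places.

2.62

lx·mx: 0, 3.72, 2.76, 4.45, 2.49, 1.06, 0.01 → R0 = 14.49
x·lx·mx: 0, 3.72, 5.52, 13.35, 9.96, 5.3, 0.06 → Σ = 37.91
T = 37.91 / 14.49 = 2.616287… → 2.62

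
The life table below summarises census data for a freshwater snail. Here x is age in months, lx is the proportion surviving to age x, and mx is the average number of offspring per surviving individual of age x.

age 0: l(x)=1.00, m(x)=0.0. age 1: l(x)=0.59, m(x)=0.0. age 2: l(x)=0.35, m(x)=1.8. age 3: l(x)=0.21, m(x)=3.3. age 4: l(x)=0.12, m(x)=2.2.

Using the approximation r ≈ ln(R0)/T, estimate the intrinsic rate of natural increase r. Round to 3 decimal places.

0.167

R0 = Σ lx·mx = 0 + 0 + 0.63 + 0.693 + 0.264 = 1.587
Σ x·lx·mx = 4.395; T = 4.395/1.587 = 2.76938…
r ≈ ln(R0)/T = ln(1.587)/2.76938… = 0.16677… → 0.167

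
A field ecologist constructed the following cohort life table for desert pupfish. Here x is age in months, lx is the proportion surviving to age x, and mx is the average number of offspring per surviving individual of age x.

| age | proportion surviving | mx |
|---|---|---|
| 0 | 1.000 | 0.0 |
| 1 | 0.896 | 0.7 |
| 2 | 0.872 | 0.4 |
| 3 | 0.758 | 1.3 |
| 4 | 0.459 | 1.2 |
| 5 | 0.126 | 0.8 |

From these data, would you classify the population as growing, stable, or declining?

R0 = Σ lx·mx = 0 + 0.6272 + 0.3488 + 0.9854 + 0.5508 + 0.1008 = 2.613
R0 > 1, so the population is growing.

growing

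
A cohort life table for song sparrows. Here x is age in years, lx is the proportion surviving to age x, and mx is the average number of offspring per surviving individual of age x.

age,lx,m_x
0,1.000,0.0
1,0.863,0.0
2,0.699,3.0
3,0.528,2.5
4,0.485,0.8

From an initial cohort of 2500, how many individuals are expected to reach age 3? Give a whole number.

1320

Expected survivors = N0 · l_3 = 2500 × 0.528 = 1320 → 1320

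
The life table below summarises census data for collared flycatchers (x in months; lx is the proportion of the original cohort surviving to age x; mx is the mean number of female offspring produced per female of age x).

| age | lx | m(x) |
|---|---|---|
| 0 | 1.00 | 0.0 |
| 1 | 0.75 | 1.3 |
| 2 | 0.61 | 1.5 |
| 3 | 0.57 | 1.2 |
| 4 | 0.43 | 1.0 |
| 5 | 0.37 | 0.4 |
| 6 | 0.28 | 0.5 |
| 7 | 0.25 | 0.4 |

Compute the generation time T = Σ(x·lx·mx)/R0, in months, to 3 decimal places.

2.611

lx·mx: 0, 0.975, 0.915, 0.684, 0.43, 0.148, 0.14, 0.1 → R0 = 3.392
x·lx·mx: 0, 0.975, 1.83, 2.052, 1.72, 0.74, 0.84, 0.7 → Σ = 8.857
T = 8.857 / 3.392 = 2.611144… → 2.611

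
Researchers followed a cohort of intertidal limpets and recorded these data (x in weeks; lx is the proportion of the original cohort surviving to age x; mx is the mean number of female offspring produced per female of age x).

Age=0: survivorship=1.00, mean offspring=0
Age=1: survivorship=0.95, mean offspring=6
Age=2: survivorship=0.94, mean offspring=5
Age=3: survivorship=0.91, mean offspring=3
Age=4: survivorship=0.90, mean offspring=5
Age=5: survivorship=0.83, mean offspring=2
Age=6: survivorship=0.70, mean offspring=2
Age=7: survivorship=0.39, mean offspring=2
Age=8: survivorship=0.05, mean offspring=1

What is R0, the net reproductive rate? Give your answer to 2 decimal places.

lx·mx by age: 0, 5.7, 4.7, 2.73, 4.5, 1.66, 1.4, 0.78, 0.05
R0 = Σ lx·mx = 21.52 → 21.52

21.52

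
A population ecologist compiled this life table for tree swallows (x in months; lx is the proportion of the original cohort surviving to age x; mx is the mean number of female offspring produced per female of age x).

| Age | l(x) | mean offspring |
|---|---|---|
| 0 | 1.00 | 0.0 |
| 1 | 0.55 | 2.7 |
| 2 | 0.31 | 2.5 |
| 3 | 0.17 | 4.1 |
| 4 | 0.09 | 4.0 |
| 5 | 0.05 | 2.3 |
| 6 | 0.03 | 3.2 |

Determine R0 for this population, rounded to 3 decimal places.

lx·mx by age: 0, 1.485, 0.775, 0.697, 0.36, 0.115, 0.096
R0 = Σ lx·mx = 3.528 → 3.528

3.528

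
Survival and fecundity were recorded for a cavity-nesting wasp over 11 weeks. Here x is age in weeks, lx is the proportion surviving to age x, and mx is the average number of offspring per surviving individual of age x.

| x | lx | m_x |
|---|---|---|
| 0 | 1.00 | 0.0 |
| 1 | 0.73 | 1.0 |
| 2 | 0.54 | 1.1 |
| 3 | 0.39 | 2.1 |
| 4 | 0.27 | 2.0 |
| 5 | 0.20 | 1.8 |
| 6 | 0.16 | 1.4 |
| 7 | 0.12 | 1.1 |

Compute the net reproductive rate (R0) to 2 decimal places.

3.40

lx·mx by age: 0, 0.73, 0.594, 0.819, 0.54, 0.36, 0.224, 0.132
R0 = Σ lx·mx = 3.399 → 3.40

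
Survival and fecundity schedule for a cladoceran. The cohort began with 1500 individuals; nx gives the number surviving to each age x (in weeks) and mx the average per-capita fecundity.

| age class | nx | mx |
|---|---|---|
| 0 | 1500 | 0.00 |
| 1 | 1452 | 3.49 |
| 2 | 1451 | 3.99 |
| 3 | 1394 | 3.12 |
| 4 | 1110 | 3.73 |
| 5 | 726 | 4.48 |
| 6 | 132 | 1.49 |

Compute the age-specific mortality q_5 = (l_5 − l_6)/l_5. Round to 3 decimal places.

lx = nx/n0 = nx/1500: 1, 0.968, 0.96733…, 0.92933…, 0.74, 0.484, 0.088
q_5 = (l_5 − l_6) / l_5 = (0.484 − 0.088) / 0.484
     = 0.396 / 0.484 = 0.818182… → 0.818

0.818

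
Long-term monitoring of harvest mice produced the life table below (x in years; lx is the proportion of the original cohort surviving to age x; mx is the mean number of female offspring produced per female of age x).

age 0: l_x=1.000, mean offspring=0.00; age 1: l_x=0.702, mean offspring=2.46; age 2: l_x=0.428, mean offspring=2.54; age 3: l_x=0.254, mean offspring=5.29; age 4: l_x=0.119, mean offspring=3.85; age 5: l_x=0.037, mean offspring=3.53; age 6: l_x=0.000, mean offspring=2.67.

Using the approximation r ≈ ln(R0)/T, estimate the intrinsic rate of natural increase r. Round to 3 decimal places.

R0 = Σ lx·mx = 0 + 1.72692 + 1.08712 + 1.34366 + 0.45815 + 0.13061 + 0 = 4.74646
Σ x·lx·mx = 10.41779; T = 10.41779/4.74646 = 2.19485…
r ≈ ln(R0)/T = ln(4.74646)/2.19485… = 0.70957… → 0.710

0.710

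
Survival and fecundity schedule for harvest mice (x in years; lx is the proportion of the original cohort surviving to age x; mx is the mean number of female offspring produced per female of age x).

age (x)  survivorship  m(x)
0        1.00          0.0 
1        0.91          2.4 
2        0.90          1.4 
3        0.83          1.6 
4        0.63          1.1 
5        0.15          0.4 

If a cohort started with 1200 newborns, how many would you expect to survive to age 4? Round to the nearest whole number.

Expected survivors = N0 · l_4 = 1200 × 0.63 = 756 → 756

756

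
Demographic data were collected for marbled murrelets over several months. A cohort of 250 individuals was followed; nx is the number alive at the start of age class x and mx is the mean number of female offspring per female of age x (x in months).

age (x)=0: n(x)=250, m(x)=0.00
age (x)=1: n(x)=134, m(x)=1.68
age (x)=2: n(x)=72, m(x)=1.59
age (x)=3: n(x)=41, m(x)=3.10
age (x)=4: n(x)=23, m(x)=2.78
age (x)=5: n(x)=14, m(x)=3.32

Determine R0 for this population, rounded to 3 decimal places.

2.308

lx = nx/n0 = nx/250: 1, 0.536, 0.288, 0.164, 0.092, 0.056
lx·mx by age: 0, 0.90048, 0.45792, 0.5084, 0.25576, 0.18592
R0 = Σ lx·mx = 2.30848 → 2.308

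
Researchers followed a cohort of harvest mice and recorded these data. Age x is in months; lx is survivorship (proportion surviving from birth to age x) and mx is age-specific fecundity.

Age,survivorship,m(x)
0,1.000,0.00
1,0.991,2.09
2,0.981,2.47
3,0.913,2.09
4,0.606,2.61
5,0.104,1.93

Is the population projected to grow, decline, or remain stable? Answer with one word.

R0 = Σ lx·mx = 0 + 2.07119 + 2.42307 + 1.90817 + 1.58166 + 0.20072 = 8.18481
R0 > 1, so the population is growing.

growing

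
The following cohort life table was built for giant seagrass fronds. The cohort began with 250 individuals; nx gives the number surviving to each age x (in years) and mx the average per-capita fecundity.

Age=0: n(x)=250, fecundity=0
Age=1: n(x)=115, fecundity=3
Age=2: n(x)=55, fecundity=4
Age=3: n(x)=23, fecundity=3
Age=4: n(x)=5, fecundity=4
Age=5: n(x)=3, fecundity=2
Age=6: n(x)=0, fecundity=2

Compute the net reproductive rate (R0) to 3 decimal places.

2.640

lx = nx/n0 = nx/250: 1, 0.46, 0.22, 0.092, 0.02, 0.012, 0
lx·mx by age: 0, 1.38, 0.88, 0.276, 0.08, 0.024, 0
R0 = Σ lx·mx = 2.64 → 2.640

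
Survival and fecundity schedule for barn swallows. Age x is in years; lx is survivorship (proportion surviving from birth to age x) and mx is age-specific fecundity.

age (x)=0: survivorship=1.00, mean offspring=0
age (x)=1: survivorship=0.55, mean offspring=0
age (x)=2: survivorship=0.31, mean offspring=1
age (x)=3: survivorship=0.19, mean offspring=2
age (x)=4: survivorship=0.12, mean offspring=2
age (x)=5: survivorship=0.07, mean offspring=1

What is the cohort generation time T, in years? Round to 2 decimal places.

lx·mx: 0, 0, 0.31, 0.38, 0.24, 0.07 → R0 = 1
x·lx·mx: 0, 0, 0.62, 1.14, 0.96, 0.35 → Σ = 3.07
T = 3.07 / 1 = 3.07 → 3.07

3.07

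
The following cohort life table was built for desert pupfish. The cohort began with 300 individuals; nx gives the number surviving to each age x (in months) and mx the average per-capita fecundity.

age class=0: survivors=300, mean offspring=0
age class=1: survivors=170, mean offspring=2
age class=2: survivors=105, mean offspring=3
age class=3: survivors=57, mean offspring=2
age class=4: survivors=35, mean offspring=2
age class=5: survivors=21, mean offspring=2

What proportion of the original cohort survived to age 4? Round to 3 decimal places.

l_4 = n_4/n_0 = 35/300 = 0.116667… → 0.117

0.117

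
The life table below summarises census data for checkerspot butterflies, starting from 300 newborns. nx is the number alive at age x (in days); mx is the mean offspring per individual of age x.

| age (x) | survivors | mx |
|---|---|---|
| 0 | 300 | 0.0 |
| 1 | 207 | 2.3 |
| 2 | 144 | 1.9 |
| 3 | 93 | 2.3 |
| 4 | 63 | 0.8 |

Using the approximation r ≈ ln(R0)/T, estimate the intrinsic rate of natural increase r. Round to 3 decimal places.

0.662

lx = nx/n0 = nx/300: 1, 0.69, 0.48, 0.31, 0.21
R0 = Σ lx·mx = 0 + 1.587 + 0.912 + 0.713 + 0.168 = 3.38
Σ x·lx·mx = 6.222; T = 6.222/3.38 = 1.84083…
r ≈ ln(R0)/T = ln(3.38)/1.84083… = 0.66159… → 0.662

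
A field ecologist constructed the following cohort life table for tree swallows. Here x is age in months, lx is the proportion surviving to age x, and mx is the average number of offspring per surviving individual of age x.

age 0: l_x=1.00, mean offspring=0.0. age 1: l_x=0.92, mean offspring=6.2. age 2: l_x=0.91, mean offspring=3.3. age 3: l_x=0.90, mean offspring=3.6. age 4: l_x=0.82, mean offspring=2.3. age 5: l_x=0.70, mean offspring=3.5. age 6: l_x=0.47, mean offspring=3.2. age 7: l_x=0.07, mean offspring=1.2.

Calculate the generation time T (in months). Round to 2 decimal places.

2.84

lx·mx: 0, 5.704, 3.003, 3.24, 1.886, 2.45, 1.504, 0.084 → R0 = 17.871
x·lx·mx: 0, 5.704, 6.006, 9.72, 7.544, 12.25, 9.024, 0.588 → Σ = 50.836
T = 50.836 / 17.871 = 2.844609… → 2.84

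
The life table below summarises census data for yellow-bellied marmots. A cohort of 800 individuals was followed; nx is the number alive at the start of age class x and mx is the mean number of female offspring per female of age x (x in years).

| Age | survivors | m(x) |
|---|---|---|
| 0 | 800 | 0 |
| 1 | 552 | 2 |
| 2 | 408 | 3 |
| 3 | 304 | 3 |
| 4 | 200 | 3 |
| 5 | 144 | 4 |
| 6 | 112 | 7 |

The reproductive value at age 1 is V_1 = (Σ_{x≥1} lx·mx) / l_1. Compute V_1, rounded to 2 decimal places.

9.42

lx = nx/n0 = nx/800: 1, 0.69, 0.51, 0.38, 0.25, 0.18, 0.14
lx·mx for x ≥ 1: 1.38, 1.53, 1.14, 0.75, 0.72, 0.98 → sum = 6.5
V_1 = 6.5 / l_1 = 6.5 / 0.69 = 9.42029… → 9.42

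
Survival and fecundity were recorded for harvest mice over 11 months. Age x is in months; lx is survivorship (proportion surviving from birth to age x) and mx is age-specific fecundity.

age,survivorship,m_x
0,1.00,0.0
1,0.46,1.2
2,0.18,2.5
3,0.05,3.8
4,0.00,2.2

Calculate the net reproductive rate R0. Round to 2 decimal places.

1.19

lx·mx by age: 0, 0.552, 0.45, 0.19, 0
R0 = Σ lx·mx = 1.192 → 1.19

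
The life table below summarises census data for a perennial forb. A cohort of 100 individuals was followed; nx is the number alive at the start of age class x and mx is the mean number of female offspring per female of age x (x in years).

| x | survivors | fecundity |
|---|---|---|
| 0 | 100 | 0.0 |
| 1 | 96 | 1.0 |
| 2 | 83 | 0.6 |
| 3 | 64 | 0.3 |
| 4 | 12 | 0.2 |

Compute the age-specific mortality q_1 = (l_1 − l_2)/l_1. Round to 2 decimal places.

0.14

lx = nx/n0 = nx/100: 1, 0.96, 0.83, 0.64, 0.12
q_1 = (l_1 − l_2) / l_1 = (0.96 − 0.83) / 0.96
     = 0.13 / 0.96 = 0.135417… → 0.14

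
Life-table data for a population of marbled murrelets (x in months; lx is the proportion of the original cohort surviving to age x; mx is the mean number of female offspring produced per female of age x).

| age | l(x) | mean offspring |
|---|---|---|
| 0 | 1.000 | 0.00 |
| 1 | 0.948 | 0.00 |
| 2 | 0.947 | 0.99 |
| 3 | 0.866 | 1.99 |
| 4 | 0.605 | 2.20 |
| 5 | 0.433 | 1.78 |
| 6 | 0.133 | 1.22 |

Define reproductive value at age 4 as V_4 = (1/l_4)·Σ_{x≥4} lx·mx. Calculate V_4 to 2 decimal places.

3.74

lx·mx for x ≥ 4: 1.331, 0.77074, 0.16226 → sum = 2.264
V_4 = 2.264 / l_4 = 2.264 / 0.605 = 3.742149… → 3.74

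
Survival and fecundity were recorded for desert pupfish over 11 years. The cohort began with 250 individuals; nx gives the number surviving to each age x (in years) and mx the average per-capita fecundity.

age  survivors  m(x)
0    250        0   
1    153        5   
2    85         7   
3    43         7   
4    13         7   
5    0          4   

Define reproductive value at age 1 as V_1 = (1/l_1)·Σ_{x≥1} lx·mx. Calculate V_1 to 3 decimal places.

lx = nx/n0 = nx/250: 1, 0.612, 0.34, 0.172, 0.052, 0
lx·mx for x ≥ 1: 3.06, 2.38, 1.204, 0.364, 0 → sum = 7.008
V_1 = 7.008 / l_1 = 7.008 / 0.612 = 11.45098… → 11.451

11.451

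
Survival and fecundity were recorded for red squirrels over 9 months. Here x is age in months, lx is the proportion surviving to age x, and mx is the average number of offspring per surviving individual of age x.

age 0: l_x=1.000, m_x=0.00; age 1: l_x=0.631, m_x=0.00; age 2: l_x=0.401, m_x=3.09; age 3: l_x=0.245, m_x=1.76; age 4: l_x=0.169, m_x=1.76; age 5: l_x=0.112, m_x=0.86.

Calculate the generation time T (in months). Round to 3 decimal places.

2.637

lx·mx: 0, 0, 1.23909, 0.4312, 0.29744, 0.09632 → R0 = 2.06405
x·lx·mx: 0, 0, 2.47818, 1.2936, 1.18976, 0.4816 → Σ = 5.44314
T = 5.44314 / 2.06405 = 2.637116… → 2.637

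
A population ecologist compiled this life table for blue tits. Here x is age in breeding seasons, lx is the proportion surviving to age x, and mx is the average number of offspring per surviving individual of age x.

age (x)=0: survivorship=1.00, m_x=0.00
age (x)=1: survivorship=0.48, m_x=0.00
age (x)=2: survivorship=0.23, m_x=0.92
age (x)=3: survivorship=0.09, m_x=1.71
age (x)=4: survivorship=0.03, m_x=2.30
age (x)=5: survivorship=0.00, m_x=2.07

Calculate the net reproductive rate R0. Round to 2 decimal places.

lx·mx by age: 0, 0, 0.2116, 0.1539, 0.069, 0
R0 = Σ lx·mx = 0.4345 → 0.43

0.43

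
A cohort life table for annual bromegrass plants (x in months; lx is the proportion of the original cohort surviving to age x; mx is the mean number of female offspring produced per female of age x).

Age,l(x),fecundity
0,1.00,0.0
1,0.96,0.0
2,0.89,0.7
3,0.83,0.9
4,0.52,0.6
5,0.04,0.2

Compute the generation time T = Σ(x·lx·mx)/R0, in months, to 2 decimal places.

2.83

lx·mx: 0, 0, 0.623, 0.747, 0.312, 0.008 → R0 = 1.69
x·lx·mx: 0, 0, 1.246, 2.241, 1.248, 0.04 → Σ = 4.775
T = 4.775 / 1.69 = 2.825444… → 2.83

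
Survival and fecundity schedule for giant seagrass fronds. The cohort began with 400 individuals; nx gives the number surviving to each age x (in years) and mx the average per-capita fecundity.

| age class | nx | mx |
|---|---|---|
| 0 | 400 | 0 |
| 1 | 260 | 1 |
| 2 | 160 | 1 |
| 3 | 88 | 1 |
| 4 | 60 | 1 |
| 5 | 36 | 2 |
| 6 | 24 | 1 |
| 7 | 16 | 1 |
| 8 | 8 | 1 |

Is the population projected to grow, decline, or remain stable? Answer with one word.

lx = nx/n0 = nx/400: 1, 0.65, 0.4, 0.22, 0.15, 0.09, 0.06, 0.04, 0.02
R0 = Σ lx·mx = 0 + 0.65 + 0.4 + 0.22 + 0.15 + 0.18 + 0.06 + 0.04 + 0.02 = 1.72
R0 > 1, so the population is growing.

growing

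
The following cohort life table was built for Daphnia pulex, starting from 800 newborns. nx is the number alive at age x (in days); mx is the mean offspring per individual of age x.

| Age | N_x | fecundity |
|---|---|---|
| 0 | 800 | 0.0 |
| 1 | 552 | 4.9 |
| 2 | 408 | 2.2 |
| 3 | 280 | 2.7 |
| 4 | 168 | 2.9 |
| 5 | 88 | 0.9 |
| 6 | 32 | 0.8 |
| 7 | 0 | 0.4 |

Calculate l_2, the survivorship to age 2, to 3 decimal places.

l_2 = n_2/n_0 = 408/800 = 0.51 → 0.510

0.510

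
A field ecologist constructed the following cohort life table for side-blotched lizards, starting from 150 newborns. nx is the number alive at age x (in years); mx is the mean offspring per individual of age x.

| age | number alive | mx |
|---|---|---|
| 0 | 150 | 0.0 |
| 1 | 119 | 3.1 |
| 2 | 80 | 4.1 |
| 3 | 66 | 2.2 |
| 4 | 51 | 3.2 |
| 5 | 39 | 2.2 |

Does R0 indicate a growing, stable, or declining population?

growing

lx = nx/n0 = nx/150: 1, 0.79333…, 0.53333…, 0.44, 0.34, 0.26
R0 = Σ lx·mx = 0 + 2.459333… + 2.186667… + 0.968 + 1.088 + 0.572 = 7.274…
R0 > 1, so the population is growing.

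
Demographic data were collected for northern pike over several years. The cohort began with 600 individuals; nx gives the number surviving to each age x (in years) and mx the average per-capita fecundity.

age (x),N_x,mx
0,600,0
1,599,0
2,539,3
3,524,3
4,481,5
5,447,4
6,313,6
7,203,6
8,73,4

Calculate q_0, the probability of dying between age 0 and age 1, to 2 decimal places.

lx = nx/n0 = nx/600: 1, 0.99833…, 0.89833…, 0.87333…, 0.80167…, 0.745, 0.52167…, 0.33833…, 0.12167…
q_0 = (l_0 − l_1) / l_0 = (1 − 0.998333…) / 1
     = 0.001667… / 1 = 0.001667… → 0.00

0.00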